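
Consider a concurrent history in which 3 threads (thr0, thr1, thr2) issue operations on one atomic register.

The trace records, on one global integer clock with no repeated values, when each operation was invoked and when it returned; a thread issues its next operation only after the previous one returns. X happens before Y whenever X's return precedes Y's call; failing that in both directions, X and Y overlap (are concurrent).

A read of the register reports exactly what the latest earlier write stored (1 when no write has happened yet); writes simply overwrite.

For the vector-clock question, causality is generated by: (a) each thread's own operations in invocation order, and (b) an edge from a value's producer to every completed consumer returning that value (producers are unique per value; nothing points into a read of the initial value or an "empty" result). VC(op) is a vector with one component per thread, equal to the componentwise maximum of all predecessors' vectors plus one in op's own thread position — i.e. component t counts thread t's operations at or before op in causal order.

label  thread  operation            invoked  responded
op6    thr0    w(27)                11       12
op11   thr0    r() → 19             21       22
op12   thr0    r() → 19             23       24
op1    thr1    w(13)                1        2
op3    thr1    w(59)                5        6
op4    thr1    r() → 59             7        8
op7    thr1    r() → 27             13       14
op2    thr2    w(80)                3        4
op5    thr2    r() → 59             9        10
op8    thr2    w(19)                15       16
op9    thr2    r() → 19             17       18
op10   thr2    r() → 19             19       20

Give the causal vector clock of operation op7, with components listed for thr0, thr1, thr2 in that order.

(1, 4, 0)

op2 (invocation 3): nothing precedes it; thr2's component alone gives (0, 0, 1)
op1 (invocation 1): nothing precedes it; thr1's component alone gives (0, 1, 0)
op6 (invocation 11): nothing precedes it; thr0's component alone gives (1, 0, 0)
from VC(op1)=(0, 1, 0), op3 (invoked 5) maxes components and bumps thr1 → (0, 2, 0)
from VC(op3)=(0, 2, 0), op4 (invoked 7) maxes components and bumps thr1 → (0, 3, 0)
from VC(op2)=(0, 0, 1), VC(op3)=(0, 2, 0), op5 (invoked 9) maxes components and bumps thr2 → (0, 2, 2)
from VC(op5)=(0, 2, 2), op8 (invoked 15) maxes components and bumps thr2 → (0, 2, 3)
from VC(op4)=(0, 3, 0), VC(op6)=(1, 0, 0), op7 (invoked 13) maxes components and bumps thr1 → (1, 4, 0)
from VC(op8)=(0, 2, 3), op9 (invoked 17) maxes components and bumps thr2 → (0, 2, 4)
from VC(op8)=(0, 2, 3), VC(op9)=(0, 2, 4), op10 (invoked 19) maxes components and bumps thr2 → (0, 2, 5)
from VC(op6)=(1, 0, 0), VC(op8)=(0, 2, 3), op11 (invoked 21) maxes components and bumps thr0 → (2, 2, 3)
from VC(op8)=(0, 2, 3), VC(op11)=(2, 2, 3), op12 (invoked 23) maxes components and bumps thr0 → (3, 2, 3)
target: VC(op7) = (1, 4, 0)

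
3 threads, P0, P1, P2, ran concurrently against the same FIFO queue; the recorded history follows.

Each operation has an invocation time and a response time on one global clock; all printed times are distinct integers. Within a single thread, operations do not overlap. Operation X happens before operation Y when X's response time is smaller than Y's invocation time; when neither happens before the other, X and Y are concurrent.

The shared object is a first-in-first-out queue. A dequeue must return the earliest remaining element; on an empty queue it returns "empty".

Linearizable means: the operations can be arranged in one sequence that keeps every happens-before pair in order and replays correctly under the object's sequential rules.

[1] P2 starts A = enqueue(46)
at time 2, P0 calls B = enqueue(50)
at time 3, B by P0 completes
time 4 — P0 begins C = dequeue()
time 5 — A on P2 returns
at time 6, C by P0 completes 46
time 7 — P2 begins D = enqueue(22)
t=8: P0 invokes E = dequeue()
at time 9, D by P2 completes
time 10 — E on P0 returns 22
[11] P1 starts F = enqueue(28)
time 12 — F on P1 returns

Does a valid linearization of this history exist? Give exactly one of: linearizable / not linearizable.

through event 9 a valid linearization exists; event 10 (E responding at time 10) ends that
the 5 completed operations admit 6 real-time orders; each fails the FIFO queue replay
e.g. A, B, C, D, E: illegal at step 5, since E dequeue() → 22 cannot apply there
e.g. A, B, C, E, D: illegal at step 4, since E dequeue() → 22 cannot apply there

not linearizable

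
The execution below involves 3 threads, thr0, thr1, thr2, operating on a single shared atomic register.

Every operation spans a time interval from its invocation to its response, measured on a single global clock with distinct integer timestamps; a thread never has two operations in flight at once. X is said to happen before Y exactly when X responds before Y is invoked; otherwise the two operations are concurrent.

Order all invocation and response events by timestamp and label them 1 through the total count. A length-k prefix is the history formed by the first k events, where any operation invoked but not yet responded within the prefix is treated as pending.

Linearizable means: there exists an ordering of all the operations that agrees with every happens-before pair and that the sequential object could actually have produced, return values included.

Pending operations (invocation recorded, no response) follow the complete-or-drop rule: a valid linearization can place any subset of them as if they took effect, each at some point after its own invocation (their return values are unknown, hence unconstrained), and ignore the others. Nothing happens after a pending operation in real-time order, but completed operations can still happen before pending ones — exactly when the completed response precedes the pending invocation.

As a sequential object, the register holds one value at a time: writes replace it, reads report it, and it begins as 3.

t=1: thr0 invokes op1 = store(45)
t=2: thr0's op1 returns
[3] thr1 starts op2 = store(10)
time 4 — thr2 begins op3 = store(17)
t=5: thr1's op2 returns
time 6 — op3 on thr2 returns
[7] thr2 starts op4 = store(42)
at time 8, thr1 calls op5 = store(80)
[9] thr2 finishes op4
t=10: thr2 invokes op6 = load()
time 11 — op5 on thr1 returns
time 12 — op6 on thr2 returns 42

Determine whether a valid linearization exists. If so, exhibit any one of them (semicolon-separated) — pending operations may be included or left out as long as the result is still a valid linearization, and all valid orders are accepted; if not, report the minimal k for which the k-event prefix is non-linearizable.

linearizable — witness: op1; op2; op3; op4; op6; op5

after step 1 (op1 store(45)): value 45
after step 2 (op2 store(10)): value 10
after step 3 (op3 store(17)): value 17
after step 4 (op4 store(42)): value 42
after step 5 (op6 load() → 42): value 42
after step 6 (op5 store(80)): value 80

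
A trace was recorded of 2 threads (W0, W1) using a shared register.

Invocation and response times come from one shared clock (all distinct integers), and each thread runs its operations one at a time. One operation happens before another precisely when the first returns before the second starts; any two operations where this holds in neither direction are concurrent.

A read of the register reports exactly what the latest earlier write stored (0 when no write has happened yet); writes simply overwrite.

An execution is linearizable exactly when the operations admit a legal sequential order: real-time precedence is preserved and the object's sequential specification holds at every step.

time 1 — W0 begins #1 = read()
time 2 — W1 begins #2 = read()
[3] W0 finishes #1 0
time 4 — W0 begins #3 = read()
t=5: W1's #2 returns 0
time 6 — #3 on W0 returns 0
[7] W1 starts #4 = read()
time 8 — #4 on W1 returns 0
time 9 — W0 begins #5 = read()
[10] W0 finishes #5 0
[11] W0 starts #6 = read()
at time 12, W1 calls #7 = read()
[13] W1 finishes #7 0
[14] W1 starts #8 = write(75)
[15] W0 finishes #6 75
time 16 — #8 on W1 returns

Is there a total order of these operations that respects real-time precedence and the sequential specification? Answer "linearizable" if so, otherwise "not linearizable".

linearizable

one valid linearization: #1, #2, #3, #4, #5, #7, #8, #6
step 1: #1 read() → 0 — value 0
step 2: #2 read() → 0 — value 0
step 3: #3 read() → 0 — value 0
step 4: #4 read() → 0 — value 0
step 5: #5 read() → 0 — value 0
step 6: #7 read() → 0 — value 0
step 7: #8 write(75) — value 75
step 8: #6 read() → 75 — value 75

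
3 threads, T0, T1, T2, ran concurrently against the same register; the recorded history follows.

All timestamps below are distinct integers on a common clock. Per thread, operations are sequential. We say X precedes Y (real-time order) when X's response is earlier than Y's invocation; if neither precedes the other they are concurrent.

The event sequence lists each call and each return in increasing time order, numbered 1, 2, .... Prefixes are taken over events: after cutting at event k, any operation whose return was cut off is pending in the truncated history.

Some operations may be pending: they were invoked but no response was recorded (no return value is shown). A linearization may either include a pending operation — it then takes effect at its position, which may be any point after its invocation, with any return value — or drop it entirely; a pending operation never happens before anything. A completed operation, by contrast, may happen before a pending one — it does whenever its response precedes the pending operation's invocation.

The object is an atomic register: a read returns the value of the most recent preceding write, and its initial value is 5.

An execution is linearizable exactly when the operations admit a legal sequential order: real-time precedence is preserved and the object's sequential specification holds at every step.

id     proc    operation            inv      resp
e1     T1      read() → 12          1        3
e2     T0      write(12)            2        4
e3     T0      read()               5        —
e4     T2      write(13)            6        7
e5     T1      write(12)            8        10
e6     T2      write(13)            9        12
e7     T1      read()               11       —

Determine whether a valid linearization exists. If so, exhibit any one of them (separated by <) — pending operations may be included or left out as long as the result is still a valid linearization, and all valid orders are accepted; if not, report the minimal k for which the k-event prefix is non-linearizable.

1. e2 write(12), leaving value 12
2. e1 read() → 12, leaving value 12
3. e3 read() (pending, included), leaving value 12
4. e4 write(13), leaving value 13
5. e5 write(12), leaving value 12
6. e6 write(13), leaving value 13

linearizable — witness: e2 < e1 < e3 < e4 < e5 < e6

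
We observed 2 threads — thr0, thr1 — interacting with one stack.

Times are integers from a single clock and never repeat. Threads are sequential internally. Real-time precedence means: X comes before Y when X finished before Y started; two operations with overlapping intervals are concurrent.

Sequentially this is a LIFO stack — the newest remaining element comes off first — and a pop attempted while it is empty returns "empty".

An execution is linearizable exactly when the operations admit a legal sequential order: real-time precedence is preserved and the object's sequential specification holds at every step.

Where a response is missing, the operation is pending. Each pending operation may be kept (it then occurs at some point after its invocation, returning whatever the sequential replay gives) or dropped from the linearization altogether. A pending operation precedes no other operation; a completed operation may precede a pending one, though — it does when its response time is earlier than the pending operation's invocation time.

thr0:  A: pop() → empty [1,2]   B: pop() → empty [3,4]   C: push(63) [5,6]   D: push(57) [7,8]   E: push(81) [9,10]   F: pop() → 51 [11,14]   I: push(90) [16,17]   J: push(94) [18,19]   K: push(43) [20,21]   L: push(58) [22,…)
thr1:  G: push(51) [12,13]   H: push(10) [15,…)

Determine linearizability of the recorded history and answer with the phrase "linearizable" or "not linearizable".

witness order: A, B, C, D, E, G, F, H, I, J, K
after step 1 (A pop() → empty): stack <>
after step 2 (B pop() → empty): stack <>
after step 3 (C push(63)): stack <63>
after step 4 (D push(57)): stack <63,57>
after step 5 (E push(81)): stack <63,57,81>
after step 6 (G push(51)): stack <63,57,81,51>
after step 7 (F pop() → 51): stack <63,57,81>
after step 8 (H push(10) (pending, included)): stack <63,57,81,10>
after step 9 (I push(90)): stack <63,57,81,10,90>
after step 10 (J push(94)): stack <63,57,81,10,90,94>
after step 11 (K push(43)): stack <63,57,81,10,90,94,43>

linearizable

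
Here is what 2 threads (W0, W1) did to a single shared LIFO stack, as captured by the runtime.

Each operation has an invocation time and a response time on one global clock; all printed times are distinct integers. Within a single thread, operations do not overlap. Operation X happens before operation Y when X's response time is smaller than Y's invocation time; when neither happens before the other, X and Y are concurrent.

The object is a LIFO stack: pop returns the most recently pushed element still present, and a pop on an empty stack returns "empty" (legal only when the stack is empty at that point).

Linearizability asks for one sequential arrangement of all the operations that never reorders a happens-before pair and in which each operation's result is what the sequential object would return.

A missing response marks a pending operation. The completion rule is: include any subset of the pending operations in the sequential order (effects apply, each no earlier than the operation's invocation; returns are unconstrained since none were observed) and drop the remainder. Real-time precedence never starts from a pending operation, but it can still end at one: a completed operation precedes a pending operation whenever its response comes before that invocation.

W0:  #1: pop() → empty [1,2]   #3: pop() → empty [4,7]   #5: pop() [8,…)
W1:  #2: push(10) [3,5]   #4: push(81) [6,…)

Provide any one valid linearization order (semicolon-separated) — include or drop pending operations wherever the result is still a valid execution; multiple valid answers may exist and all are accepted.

after step 1 (#1 pop() → empty): stack <>
after step 2 (#3 pop() → empty): stack <>
after step 3 (#2 push(10)): stack <10>

#1; #3; #2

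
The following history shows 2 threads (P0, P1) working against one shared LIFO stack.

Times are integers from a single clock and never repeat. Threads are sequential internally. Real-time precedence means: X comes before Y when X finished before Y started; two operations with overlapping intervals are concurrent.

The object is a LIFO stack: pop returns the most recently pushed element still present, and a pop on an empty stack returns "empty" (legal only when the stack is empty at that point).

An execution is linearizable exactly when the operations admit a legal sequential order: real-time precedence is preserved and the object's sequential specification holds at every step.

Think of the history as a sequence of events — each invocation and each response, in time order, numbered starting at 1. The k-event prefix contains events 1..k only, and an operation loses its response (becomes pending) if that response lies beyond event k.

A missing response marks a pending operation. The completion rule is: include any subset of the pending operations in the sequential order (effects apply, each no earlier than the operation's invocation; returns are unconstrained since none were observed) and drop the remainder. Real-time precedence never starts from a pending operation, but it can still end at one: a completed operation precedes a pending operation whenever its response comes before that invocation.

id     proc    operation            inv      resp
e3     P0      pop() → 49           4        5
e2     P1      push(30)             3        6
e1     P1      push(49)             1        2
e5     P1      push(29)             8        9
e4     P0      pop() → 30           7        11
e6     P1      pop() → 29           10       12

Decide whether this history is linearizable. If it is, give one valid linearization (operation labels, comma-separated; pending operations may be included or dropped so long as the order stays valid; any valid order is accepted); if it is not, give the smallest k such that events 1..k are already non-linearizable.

linearizable — witness: e1, e3, e2, e4, e5, e6

after step 1 (e1 push(49)): stack <49>
after step 2 (e3 pop() → 49): stack <>
after step 3 (e2 push(30)): stack <30>
after step 4 (e4 pop() → 30): stack <>
after step 5 (e5 push(29)): stack <29>
after step 6 (e6 pop() → 29): stack <>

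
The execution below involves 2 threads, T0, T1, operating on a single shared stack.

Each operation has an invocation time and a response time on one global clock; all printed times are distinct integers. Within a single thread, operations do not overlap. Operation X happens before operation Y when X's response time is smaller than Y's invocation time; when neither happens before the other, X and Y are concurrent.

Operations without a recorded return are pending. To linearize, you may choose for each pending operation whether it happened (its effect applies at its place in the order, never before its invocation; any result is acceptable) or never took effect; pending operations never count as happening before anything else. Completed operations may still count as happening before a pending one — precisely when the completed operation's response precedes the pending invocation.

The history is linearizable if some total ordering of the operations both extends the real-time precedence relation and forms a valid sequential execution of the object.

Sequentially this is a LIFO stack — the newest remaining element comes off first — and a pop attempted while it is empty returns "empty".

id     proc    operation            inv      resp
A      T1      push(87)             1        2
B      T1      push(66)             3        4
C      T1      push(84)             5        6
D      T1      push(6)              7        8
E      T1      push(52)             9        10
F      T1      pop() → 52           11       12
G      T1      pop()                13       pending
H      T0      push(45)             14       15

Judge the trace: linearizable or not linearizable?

linearizable

a witness: A, B, C, D, E, F, G, H
1. A push(87), leaving stack <87>
2. B push(66), leaving stack <87,66>
3. C push(84), leaving stack <87,66,84>
4. D push(6), leaving stack <87,66,84,6>
5. E push(52), leaving stack <87,66,84,6,52>
6. F pop() → 52, leaving stack <87,66,84,6>
7. G pop() (pending, included), leaving stack <87,66,84>
8. H push(45), leaving stack <87,66,84,45>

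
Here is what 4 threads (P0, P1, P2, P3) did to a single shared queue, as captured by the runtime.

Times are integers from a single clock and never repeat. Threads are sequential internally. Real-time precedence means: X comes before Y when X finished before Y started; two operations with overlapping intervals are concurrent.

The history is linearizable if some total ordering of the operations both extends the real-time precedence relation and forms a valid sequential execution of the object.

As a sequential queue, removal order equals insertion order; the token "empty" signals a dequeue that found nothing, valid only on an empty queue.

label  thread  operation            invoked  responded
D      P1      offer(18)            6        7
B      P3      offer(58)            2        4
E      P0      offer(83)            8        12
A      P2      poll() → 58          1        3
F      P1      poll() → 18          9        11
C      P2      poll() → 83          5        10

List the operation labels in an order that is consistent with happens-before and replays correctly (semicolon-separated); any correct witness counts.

B; A; D; E; F; C

step 1: B offer(58) — queue <58>
step 2: A poll() → 58 — queue <>
step 3: D offer(18) — queue <18>
step 4: E offer(83) — queue <18,83>
step 5: F poll() → 18 — queue <83>
step 6: C poll() → 83 — queue <>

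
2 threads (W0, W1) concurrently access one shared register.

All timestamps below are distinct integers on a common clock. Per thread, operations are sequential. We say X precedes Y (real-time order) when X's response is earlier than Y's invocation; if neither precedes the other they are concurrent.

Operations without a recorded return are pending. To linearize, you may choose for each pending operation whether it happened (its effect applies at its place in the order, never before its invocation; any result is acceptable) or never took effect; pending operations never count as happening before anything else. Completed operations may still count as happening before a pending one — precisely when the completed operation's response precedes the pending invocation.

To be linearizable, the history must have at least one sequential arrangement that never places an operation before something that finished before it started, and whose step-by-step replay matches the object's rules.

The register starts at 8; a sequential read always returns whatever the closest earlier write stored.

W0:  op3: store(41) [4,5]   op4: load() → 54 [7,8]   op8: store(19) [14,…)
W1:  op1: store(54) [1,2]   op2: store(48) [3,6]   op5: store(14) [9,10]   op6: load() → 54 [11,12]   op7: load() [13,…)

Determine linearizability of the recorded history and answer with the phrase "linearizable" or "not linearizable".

not linearizable

prefix check: 1..7 passes, 1..8 fails once op4's time-8 response joins
2 orders of the 4 completed register ops respect real time; none is legal
e.g. op1, op2, op3, op4: illegal at step 4, since op4 load() → 54 cannot apply there
e.g. op1, op3, op2, op4: illegal at step 4, since op4 load() → 54 cannot apply there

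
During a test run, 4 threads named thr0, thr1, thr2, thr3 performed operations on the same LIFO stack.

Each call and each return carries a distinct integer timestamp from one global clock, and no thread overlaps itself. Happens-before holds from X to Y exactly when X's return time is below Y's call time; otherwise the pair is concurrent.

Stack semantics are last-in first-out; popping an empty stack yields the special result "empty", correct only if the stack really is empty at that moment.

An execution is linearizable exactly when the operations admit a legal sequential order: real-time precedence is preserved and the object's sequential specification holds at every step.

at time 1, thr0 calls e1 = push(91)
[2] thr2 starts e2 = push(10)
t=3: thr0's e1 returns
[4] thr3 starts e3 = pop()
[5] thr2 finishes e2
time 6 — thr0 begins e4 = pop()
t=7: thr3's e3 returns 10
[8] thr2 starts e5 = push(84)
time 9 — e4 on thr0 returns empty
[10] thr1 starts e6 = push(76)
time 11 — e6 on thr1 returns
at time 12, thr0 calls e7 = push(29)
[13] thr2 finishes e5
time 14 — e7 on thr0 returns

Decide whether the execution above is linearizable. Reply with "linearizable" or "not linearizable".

already the first 9 events (up to e4's response at time 9) admit no linearization; the first 8 still do
no legal order exists: 5 real-time-consistent candidates over 4 completed LIFO stack operations, all rejected
include/drop combinations of the 1 pending operation (e5) were all tried; none helps
take e1, e2, e3, e4 (pending dropped): step 4 already fails, because e4 pop() → empty cannot occur there
take e1, e2, e4, e3 (pending dropped): step 3 already fails, because e4 pop() → empty cannot occur there

not linearizable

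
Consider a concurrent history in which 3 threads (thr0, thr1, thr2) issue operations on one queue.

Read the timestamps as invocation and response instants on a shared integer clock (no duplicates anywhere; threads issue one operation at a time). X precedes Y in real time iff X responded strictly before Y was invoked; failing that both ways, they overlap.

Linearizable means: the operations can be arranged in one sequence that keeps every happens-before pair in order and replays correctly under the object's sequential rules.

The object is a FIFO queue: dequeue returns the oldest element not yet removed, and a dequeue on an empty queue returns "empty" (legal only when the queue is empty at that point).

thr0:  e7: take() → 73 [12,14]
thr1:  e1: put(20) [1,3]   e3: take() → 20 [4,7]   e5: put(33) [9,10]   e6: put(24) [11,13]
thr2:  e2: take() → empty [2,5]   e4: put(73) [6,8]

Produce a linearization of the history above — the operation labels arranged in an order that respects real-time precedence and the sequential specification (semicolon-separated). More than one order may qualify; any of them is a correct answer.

e1; e3; e2; e4; e5; e6; e7

step 1: e1 put(20) — queue <20>
step 2: e3 take() → 20 — queue <>
step 3: e2 take() → empty — queue <>
step 4: e4 put(73) — queue <73>
step 5: e5 put(33) — queue <73,33>
step 6: e6 put(24) — queue <73,33,24>
step 7: e7 take() → 73 — queue <33,24>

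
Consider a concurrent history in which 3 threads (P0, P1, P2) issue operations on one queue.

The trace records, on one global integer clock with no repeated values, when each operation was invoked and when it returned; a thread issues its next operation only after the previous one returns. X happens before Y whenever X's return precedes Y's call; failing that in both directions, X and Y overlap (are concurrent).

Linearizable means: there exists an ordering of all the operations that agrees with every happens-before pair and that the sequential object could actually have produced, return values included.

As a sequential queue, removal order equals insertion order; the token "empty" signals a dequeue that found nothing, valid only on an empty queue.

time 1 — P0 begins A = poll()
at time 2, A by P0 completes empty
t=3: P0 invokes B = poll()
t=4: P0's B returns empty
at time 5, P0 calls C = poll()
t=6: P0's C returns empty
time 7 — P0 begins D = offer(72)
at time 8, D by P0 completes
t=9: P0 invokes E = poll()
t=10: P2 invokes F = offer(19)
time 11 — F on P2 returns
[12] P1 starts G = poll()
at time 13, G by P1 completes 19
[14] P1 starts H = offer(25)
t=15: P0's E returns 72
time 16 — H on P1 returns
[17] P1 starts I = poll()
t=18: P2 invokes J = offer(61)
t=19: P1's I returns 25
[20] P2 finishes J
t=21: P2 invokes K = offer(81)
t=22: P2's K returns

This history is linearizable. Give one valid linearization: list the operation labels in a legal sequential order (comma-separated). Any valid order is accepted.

1. A poll() → empty, leaving queue <>
2. B poll() → empty, leaving queue <>
3. C poll() → empty, leaving queue <>
4. D offer(72), leaving queue <72>
5. E poll() → 72, leaving queue <>
6. F offer(19), leaving queue <19>
7. G poll() → 19, leaving queue <>
8. H offer(25), leaving queue <25>
9. I poll() → 25, leaving queue <>
10. J offer(61), leaving queue <61>
11. K offer(81), leaving queue <61,81>

A, B, C, D, E, F, G, H, I, J, K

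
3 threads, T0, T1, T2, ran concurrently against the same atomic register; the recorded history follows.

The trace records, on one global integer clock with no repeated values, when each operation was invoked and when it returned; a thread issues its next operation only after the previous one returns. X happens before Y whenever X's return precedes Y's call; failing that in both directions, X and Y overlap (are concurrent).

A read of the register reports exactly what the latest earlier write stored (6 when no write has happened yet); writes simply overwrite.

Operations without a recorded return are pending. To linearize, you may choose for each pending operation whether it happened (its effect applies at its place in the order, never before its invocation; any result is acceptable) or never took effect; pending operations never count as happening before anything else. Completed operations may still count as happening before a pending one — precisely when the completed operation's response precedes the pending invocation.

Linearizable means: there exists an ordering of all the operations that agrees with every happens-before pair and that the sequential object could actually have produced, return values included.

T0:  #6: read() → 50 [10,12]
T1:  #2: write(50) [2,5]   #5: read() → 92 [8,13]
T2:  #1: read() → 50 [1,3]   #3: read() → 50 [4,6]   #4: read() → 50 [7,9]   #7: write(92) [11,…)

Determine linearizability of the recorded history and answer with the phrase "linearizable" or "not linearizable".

witness order: #2, #1, #3, #4, #6, #7, #5
step 1: #2 write(50) — value 50
step 2: #1 read() → 50 — value 50
step 3: #3 read() → 50 — value 50
step 4: #4 read() → 50 — value 50
step 5: #6 read() → 50 — value 50
step 6: #7 write(92) (pending, included) — value 92
step 7: #5 read() → 92 — value 92

linearizable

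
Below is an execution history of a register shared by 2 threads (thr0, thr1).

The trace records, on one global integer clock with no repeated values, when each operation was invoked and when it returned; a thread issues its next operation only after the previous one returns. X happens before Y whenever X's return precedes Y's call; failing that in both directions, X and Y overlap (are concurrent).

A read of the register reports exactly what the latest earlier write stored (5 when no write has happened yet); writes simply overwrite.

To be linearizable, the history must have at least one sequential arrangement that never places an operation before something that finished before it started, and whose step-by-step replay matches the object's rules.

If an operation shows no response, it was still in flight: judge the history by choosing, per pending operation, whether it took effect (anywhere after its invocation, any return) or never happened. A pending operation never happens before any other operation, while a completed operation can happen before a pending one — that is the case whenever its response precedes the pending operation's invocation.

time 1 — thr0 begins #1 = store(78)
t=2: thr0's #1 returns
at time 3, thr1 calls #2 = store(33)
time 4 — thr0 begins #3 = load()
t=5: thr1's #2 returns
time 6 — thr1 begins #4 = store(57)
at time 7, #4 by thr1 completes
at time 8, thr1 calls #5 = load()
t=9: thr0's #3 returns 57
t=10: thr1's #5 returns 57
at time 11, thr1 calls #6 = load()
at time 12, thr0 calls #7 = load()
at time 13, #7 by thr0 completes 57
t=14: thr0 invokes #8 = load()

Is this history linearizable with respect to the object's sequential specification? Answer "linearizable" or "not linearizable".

linearizable

witness order: #1, #2, #4, #3, #5, #6, #7
1. #1 store(78), leaving value 78
2. #2 store(33), leaving value 33
3. #4 store(57), leaving value 57
4. #3 load() → 57, leaving value 57
5. #5 load() → 57, leaving value 57
6. #6 load() (pending, included), leaving value 57
7. #7 load() → 57, leaving value 57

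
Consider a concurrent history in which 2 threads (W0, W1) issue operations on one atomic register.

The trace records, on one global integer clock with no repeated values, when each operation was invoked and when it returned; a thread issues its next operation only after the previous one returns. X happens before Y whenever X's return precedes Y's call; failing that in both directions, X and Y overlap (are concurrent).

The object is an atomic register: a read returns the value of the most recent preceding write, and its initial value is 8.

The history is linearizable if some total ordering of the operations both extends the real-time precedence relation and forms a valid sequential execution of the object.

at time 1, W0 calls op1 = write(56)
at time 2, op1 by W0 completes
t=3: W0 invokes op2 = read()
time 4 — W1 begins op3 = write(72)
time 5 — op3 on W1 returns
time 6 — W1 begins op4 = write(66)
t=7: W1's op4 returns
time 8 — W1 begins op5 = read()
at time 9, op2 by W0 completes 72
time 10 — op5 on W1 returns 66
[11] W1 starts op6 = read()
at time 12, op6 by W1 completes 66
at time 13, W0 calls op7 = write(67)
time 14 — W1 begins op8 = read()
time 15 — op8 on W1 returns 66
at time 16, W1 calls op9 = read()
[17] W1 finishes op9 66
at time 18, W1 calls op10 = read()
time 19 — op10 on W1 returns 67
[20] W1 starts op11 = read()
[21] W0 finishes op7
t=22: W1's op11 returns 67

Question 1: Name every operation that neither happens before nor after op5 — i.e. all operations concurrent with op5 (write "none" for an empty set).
op5 spans [8,10]; an op avoiding the whole window 8..10 is ordered, any other is concurrent
op1 [1,2]: before
op2 [3,9]: concurrent
op3 [4,5]: before
op4 [6,7]: before
op6 [11,12]: after
op7 [13,21]: after
op8 [14,15]: after
op9 [16,17]: after
op10 [18,19]: after
op11 [20,22]: after

op2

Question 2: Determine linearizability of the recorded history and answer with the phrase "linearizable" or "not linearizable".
one valid linearization: op1, op3, op2, op4, op5, op6, op8, op9, op7, op10, op11
after step 1 (op1 write(56)): value 56
after step 2 (op3 write(72)): value 72
after step 3 (op2 read() → 72): value 72
after step 4 (op4 write(66)): value 66
after step 5 (op5 read() → 66): value 66
after step 6 (op6 read() → 66): value 66
after step 7 (op8 read() → 66): value 66
after step 8 (op9 read() → 66): value 66
after step 9 (op7 write(67)): value 67
after step 10 (op10 read() → 67): value 67
after step 11 (op11 read() → 67): value 67

linearizable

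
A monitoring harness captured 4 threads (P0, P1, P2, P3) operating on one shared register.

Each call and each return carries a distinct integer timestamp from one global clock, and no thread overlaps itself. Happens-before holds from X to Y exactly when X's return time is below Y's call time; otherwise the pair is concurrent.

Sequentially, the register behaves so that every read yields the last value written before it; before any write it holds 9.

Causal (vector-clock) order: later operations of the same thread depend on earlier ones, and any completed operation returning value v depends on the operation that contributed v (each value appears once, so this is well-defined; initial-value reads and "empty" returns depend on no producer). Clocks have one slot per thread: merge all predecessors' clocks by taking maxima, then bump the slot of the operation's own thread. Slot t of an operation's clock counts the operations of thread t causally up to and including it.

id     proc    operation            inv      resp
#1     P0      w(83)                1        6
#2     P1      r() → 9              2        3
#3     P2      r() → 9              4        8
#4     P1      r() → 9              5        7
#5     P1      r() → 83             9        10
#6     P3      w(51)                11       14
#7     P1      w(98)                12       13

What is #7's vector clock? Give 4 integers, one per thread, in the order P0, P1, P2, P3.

(1, 4, 0, 0)

invoked at 11, #6 has no predecessors; its own P3 bump gives (0, 0, 0, 1)
invoked at 4, #3 has no predecessors; its own P2 bump gives (0, 0, 1, 0)
invoked at 2, #2 has no predecessors; its own P1 bump gives (0, 1, 0, 0)
invoked at 1, #1 has no predecessors; its own P0 bump gives (1, 0, 0, 0)
#4, invoked 5, takes VC(#2)=(0, 1, 0, 0) under max, adds 1 for P1 → (0, 2, 0, 0)
#5, invoked 9, takes VC(#1)=(1, 0, 0, 0), VC(#4)=(0, 2, 0, 0) under max, adds 1 for P1 → (1, 3, 0, 0)
#7, invoked 12, takes VC(#5)=(1, 3, 0, 0) under max, adds 1 for P1 → (1, 4, 0, 0)
target: VC(#7) = (1, 4, 0, 0)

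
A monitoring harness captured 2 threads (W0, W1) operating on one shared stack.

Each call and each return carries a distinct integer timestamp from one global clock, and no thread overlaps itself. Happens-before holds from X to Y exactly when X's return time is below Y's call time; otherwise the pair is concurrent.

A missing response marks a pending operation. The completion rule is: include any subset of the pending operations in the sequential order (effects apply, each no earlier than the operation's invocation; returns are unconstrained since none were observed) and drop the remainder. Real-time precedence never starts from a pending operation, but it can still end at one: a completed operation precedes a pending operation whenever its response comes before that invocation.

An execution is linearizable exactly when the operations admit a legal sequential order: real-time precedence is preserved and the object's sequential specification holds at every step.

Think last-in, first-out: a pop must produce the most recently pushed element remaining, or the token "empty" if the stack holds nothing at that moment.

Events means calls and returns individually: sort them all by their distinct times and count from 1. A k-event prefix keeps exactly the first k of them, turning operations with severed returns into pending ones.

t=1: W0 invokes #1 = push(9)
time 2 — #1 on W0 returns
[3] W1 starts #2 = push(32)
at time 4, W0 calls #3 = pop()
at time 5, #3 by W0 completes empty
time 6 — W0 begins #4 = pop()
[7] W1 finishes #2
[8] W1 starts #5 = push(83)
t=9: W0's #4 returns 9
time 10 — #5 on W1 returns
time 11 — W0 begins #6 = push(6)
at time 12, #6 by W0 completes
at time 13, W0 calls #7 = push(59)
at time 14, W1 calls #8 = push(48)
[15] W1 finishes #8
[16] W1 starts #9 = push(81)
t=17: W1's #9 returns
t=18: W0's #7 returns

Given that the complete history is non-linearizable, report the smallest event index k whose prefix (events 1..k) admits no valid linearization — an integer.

events 1..4 are linearizable, e.g. via #1:
step 1: #1 push(9) — stack <9>
event 5 — #3's response, time 5 — after it, nothing linearizes
include/drop combinations of the 1 pending operation (#2) were all tried; none helps
take #1, #3 (pending dropped): step 2 already fails, because #3 pop() → empty cannot occur there

5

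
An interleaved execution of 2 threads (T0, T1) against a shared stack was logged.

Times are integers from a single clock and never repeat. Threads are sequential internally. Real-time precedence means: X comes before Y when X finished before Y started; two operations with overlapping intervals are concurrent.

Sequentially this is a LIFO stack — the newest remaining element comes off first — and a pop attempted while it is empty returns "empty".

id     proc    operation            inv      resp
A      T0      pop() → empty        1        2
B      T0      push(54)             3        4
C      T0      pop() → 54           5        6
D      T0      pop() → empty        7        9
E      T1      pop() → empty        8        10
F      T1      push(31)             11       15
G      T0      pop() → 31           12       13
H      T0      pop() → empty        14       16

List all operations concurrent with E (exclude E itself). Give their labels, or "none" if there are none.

E runs from 8 to 10; window-overlapping ops are concurrent
A [1,2]: before
B [3,4]: before
C [5,6]: before
D [7,9]: concurrent
F [11,15]: after
G [12,13]: after
H [14,16]: after

D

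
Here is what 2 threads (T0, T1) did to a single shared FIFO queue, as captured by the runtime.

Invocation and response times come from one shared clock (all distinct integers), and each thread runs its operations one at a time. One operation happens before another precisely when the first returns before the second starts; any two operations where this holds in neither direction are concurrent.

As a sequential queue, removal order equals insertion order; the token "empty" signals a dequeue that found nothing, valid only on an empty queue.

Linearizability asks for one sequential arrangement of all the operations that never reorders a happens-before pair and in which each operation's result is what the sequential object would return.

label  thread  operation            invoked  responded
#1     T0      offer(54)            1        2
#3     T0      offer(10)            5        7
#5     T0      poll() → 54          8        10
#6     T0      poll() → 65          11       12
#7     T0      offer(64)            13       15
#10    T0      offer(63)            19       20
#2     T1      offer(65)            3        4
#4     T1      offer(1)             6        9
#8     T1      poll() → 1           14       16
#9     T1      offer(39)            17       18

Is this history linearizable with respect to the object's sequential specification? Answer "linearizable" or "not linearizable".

linearizable

a witness: #1, #2, #4, #3, #5, #6, #7, #8, #9, #10
after step 1 (#1 offer(54)): queue <54>
after step 2 (#2 offer(65)): queue <54,65>
after step 3 (#4 offer(1)): queue <54,65,1>
after step 4 (#3 offer(10)): queue <54,65,1,10>
after step 5 (#5 poll() → 54): queue <65,1,10>
after step 6 (#6 poll() → 65): queue <1,10>
after step 7 (#7 offer(64)): queue <1,10,64>
after step 8 (#8 poll() → 1): queue <10,64>
after step 9 (#9 offer(39)): queue <10,64,39>
after step 10 (#10 offer(63)): queue <10,64,39,63>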